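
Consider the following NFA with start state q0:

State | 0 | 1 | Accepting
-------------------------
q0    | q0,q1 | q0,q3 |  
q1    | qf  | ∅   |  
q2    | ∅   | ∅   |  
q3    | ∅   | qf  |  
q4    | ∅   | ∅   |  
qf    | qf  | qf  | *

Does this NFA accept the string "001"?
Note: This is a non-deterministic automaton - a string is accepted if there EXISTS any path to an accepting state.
Track the set of states the NFA could be in: start {q0}
Read '0': {q0} → {q0, q1}
Read '0': {q0, q1} → {q0, q1, qf}
Read '1': {q0, q1, qf} → {q0, q3, qf}
Final set {q0, q3, qf} contains accepting state(s) {qf} → accepted.

Final answer: Yes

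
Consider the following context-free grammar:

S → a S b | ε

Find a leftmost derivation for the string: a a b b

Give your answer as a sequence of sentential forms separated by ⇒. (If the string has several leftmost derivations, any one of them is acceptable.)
Start with S.
Step 1: the leftmost non-terminal is S; apply S → a S b:  a S b
Step 2: the leftmost non-terminal is S; apply S → a S b:  a a S b b
Step 3: the leftmost non-terminal is S; apply S → ε:  a a b b

Final answer: S ⇒ a S b ⇒ a a S b b ⇒ a a b b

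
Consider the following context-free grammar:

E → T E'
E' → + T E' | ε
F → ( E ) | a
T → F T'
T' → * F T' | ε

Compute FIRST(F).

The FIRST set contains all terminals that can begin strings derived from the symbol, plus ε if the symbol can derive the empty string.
FIRST(F): F → ( E ) contributes '(' and F → a contributes 'a', so FIRST(F) = {(, a}. F is not nullable.

Final answer: {(, a}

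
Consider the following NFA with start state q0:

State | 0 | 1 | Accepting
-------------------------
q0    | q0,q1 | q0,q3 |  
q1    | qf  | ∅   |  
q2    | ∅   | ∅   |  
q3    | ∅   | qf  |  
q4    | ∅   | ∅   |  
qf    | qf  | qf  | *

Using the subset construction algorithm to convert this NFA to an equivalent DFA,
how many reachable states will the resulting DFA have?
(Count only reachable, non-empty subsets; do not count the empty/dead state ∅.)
Start subset: {q0}
{q0}: on 0 → {q0, q1}, on 1 → {q0, q3}
{q0, q1}: on 0 → {q0, q1, qf}, on 1 → {q0, q3}
{q0, q3}: on 0 → {q0, q1}, on 1 → {q0, q3, qf}
{q0, q1, qf}: on 0 → {q0, q1, qf}, on 1 → {q0, q3, qf}
{q0, q3, qf}: on 0 → {q0, q1, qf}, on 1 → {q0, q3, qf}
Reachable non-empty subsets: {q0}, {q0, q1}, {q0, q3}, {q0, q1, qf}, {q0, q3, qf} — 5 in total.

Final answer: 5 states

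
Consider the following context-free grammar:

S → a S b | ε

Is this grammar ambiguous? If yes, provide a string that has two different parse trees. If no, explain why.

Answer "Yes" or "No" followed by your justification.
At every step exactly one production applies: if the remaining string to generate is non-empty it starts with a and ends with b, forcing S → a S b; if it is empty, S → ε is forced. Hence each string a^n b^n has exactly one derivation (S → a S b applied n times, then S → ε) and one parse tree.

Final answer: No - the grammar is unambiguous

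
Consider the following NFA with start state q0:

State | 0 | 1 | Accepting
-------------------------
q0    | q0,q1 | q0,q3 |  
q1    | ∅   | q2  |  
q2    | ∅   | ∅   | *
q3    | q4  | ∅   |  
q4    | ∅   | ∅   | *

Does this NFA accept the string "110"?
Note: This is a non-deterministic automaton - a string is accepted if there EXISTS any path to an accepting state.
Track the set of states the NFA could be in: start {q0}
Read '1': {q0} → {q0, q3}
Read '1': {q0, q3} → {q0, q3}
Read '0': {q0, q3} → {q0, q1, q4}
Final set {q0, q1, q4} contains accepting state(s) {q4} → accepted.

Final answer: Yes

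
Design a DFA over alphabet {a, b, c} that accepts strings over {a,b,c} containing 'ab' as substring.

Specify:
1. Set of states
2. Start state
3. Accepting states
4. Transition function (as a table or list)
One valid DFA (any DFA recognizing the same language is acceptable):
States: {q0, q1, q2}
Start: q0
Accepting: {q2}
Transitions (accepting states marked with *):
State | a | b | c | Accepting
-----------------------------
q0    | q1 | q0 | q0 |  
q1    | q1 | q2 | q0 |  
q2    | q2 | q2 | q2 | *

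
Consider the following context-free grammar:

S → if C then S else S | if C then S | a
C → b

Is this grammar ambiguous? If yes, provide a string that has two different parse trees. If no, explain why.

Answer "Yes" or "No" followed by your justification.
The 'dangling else' can attach to either if. Two leftmost derivations of  if b then if b then a else a:
  (1) S ⇒ if C then S else S ⇒ if b then S else S ⇒ if b then if C then S else S ⇒ if b then if b then S else S ⇒ if b then if b then a else S ⇒ if b then if b then a else a   (else belongs to the outer if)
  (2) S ⇒ if C then S ⇒ if b then S ⇒ if b then if C then S else S ⇒ if b then if b then S else S ⇒ if b then if b then a else S ⇒ if b then if b then a else a   (else belongs to the inner if)
Two distinct parse trees for the same string, so the grammar is ambiguous.

Final answer: Yes - the string 'if b then if b then a else a' has two distinct leftmost derivations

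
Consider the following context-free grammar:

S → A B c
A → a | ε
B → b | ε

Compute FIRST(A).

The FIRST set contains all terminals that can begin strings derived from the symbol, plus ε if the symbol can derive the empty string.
A → a contributes a; A → ε makes A nullable, contributing ε. FIRST(A) = {a, ε}.

Final answer: {a, ε}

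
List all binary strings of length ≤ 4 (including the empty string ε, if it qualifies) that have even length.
Checking every binary string of length 0 to 4:
  Length 0: accepted: ε | rejected: (none)
  Length 1: accepted: (none) | rejected: 0, 1
  Length 2: accepted: 00, 01, 10, 11 | rejected: (none)
  Length 3: accepted: (none) | rejected: 000, 001, 010, 011, 100, 101, 110, 111
  Length 4: accepted: 0000, 0001, 0010, 0011, 0100, 0101, 0110, 0111, 1000, 1001, 1010, 1011, 1100, 1101, 1110, 1111 | rejected: (none)
Total: 21 string(s).

Final answer: ε, 00, 01, 10, 11, 0000, 0001, 0010, 0011, 0100, 0101, 0110, 0111, 1000, 1001, 1010, 1011, 1100, 1101, 1110, 1111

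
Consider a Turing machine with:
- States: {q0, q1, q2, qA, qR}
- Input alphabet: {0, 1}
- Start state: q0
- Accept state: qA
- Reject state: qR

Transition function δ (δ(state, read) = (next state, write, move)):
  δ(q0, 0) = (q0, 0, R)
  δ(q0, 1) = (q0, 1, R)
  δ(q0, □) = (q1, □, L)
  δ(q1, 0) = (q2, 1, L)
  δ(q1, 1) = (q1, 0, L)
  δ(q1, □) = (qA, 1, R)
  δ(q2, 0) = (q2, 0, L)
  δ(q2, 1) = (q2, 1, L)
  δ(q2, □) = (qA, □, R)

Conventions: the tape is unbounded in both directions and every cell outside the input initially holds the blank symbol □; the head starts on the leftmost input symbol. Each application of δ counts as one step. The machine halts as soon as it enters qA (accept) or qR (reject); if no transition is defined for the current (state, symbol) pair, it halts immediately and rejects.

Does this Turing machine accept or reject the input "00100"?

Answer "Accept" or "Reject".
Step 0: [q0]00100 (head at position 0)
Step 1: δ(q0, 0) = (q0, 0, R)  ⊢  0[q0]0100 (head at position 1)
Step 2: δ(q0, 0) = (q0, 0, R)  ⊢  00[q0]100 (head at position 2)
Step 3: δ(q0, 1) = (q0, 1, R)  ⊢  001[q0]00 (head at position 3)
Step 4: δ(q0, 0) = (q0, 0, R)  ⊢  0010[q0]0 (head at position 4)
Step 5: δ(q0, 0) = (q0, 0, R)  ⊢  00100[q0]□ (head at position 5)
Step 6: δ(q0, □) = (q1, □, L)  ⊢  0010[q1]0□ (head at position 4)
Step 7: δ(q1, 0) = (q2, 1, L)  ⊢  001[q2]01□ (head at position 3)
Step 8: δ(q2, 0) = (q2, 0, L)  ⊢  00[q2]101□ (head at position 2)
Step 9: δ(q2, 1) = (q2, 1, L)  ⊢  0[q2]0101□ (head at position 1)
Step 10: δ(q2, 0) = (q2, 0, L)  ⊢  [q2]00101□ (head at position 0)
Step 11: δ(q2, 0) = (q2, 0, L)  ⊢  [q2]□00101□ (head at position -1)
Step 12: δ(q2, □) = (qA, □, R)  ⊢  □[qA]00101□ (head at position 0)
The machine is in qA, so it halts and accepts.

Final answer: Accept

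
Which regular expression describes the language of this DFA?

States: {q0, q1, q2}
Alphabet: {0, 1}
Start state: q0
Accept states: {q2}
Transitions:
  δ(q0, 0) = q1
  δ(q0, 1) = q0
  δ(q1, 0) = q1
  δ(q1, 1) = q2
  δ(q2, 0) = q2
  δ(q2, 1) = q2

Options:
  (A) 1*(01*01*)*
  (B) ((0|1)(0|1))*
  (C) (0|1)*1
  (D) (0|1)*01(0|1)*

Testing sample strings against the DFA:
  '10011' -> accepted
  '010' -> accepted
  '0011' -> accepted
  '001' -> accepted
Checking each option for a counterexample:
  (A) 1*(01*01*)*: ε is rejected by the DFA but matches the regex → eliminated
  (B) ((0|1)(0|1))*: ε is rejected by the DFA but matches the regex → eliminated
  (C) (0|1)*1: '1' is rejected by the DFA but matches the regex → eliminated
  (D) (0|1)*01(0|1)*: agrees with the DFA on all strings of length ≤ 4
Only (D) (0|1)*01(0|1)* is consistent with the DFA.

Final answer: (D) (0|1)*01(0|1)*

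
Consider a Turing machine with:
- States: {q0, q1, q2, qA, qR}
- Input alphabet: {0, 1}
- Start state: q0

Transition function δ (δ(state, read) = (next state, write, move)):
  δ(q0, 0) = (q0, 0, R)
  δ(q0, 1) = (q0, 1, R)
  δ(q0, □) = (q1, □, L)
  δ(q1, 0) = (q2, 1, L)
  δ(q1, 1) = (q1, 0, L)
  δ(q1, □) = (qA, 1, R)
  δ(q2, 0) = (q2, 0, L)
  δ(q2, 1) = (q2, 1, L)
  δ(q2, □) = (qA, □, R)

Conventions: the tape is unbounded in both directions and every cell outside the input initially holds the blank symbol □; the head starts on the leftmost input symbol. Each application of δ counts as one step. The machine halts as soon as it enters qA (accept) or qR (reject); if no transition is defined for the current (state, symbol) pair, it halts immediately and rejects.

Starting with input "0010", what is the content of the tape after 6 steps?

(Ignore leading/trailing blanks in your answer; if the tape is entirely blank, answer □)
Step 0: [q0]0010 (head at position 0)
Step 1: δ(q0, 0) = (q0, 0, R)  ⊢  0[q0]010 (head at position 1)
Step 2: δ(q0, 0) = (q0, 0, R)  ⊢  00[q0]10 (head at position 2)
Step 3: δ(q0, 1) = (q0, 1, R)  ⊢  001[q0]0 (head at position 3)
Step 4: δ(q0, 0) = (q0, 0, R)  ⊢  0010[q0]□ (head at position 4)
Step 5: δ(q0, □) = (q1, □, L)  ⊢  001[q1]0□ (head at position 3)
Step 6: δ(q1, 0) = (q2, 1, L)  ⊢  00[q2]11□ (head at position 2)
Tape after 6 steps (ignoring surrounding blanks): 0011

Final answer: Tape: 0011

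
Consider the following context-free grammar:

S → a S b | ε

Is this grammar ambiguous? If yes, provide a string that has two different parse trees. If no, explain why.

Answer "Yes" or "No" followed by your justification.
At every step exactly one production applies: if the remaining string to generate is non-empty it starts with a and ends with b, forcing S → a S b; if it is empty, S → ε is forced. Hence each string a^n b^n has exactly one derivation (S → a S b applied n times, then S → ε) and one parse tree.

Final answer: No - the grammar is unambiguous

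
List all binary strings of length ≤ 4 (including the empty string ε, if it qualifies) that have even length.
Checking every binary string of length 0 to 4:
  Length 0: accepted: ε | rejected: (none)
  Length 1: accepted: (none) | rejected: 0, 1
  Length 2: accepted: 00, 01, 10, 11 | rejected: (none)
  Length 3: accepted: (none) | rejected: 000, 001, 010, 011, 100, 101, 110, 111
  Length 4: accepted: 0000, 0001, 0010, 0011, 0100, 0101, 0110, 0111, 1000, 1001, 1010, 1011, 1100, 1101, 1110, 1111 | rejected: (none)
Total: 21 string(s).

Final answer: ε, 00, 01, 10, 11, 0000, 0001, 0010, 0011, 0100, 0101, 0110, 0111, 1000, 1001, 1010, 1011, 1100, 1101, 1110, 1111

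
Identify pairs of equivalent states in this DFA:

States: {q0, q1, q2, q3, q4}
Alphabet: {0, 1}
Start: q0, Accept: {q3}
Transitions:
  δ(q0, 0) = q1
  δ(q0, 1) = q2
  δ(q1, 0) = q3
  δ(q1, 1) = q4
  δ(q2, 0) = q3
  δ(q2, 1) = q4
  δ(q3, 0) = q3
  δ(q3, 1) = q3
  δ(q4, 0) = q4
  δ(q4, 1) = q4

Using the table-filling algorithm:
Round 0 – mark pairs where exactly one state is accepting: (q0,q3), (q1,q3), (q2,q3), (q3,q4)
Round 1 – newly marked: (q0,q1) [on 0: q1 vs q3, already marked]; (q0,q2) [on 0: q1 vs q3, already marked]; (q1,q4) [on 0: q3 vs q4, already marked]; (q2,q4) [on 0: q3 vs q4, already marked]
Round 2 – newly marked: (q0,q4) [on 0: q1 vs q4, already marked]
No further pairs can be marked.
(q1, q2) unmarked: δ(q1,0)=q3, δ(q2,0)=q3; δ(q1,1)=q4, δ(q2,1)=q4 → equivalent
Equivalent pairs: (q1, q2)

Final answer: Equivalent pairs: (q1, q2)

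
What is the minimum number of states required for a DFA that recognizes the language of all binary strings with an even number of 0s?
Language: binary strings with an even number of 0s
Lower bound (Myhill–Nerode): the prefixes ε, 0 are pairwise distinguishable:
  ε vs 0: suffix ε distinguishes them (ε has zero 0s (accepted), 0 has one 0 (rejected))
So any DFA needs at least 2 states.
Upper bound: a DFA with 2 states exists (one state per class above).
Minimum states: 2

Final answer: 2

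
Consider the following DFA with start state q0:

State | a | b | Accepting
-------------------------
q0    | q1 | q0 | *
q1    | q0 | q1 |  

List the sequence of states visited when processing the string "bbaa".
q0 → q0 → q0 → q1 → q0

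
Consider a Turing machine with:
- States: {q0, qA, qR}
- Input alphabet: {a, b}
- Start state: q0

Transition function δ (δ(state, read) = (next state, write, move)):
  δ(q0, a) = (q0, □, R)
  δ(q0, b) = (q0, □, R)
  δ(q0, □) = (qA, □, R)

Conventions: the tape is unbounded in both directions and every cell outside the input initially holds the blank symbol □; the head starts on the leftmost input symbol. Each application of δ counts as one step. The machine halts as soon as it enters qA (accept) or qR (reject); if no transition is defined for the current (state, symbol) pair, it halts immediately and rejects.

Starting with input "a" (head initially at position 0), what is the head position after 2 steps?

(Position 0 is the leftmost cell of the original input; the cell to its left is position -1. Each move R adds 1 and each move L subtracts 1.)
Step 0: [q0]a (head at position 0)
Step 1: δ(q0, a) = (q0, □, R)  ⊢  □[q0]□ (head at position 1)
Step 2: δ(q0, □) = (qA, □, R)  ⊢  □□[qA]□ (head at position 2)
Head position after 2 steps: 2

Final answer: Position 2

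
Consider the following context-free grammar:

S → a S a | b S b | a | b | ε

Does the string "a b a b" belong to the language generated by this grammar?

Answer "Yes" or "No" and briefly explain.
Every production places the same symbol at both ends (or yields a single symbol / ε), so every derived string is a palindrome. a b a b reversed is b a b a ≠ a b a b, so it is not a palindrome and cannot be derived (already the first step fails: the string starts with a but ends with b, so neither S → a S a nor S → b S b fits).

Final answer: No - no valid derivation exists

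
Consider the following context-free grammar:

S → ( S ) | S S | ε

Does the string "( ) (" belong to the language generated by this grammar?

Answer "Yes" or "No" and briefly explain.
Each production adds parentheses only in matched pairs (S → ( S )) or none at all, so every derived string has equally many '(' and ')'. The string ( ) ( has two '(' and one ')', so it cannot be derived.

Final answer: No - no valid derivation exists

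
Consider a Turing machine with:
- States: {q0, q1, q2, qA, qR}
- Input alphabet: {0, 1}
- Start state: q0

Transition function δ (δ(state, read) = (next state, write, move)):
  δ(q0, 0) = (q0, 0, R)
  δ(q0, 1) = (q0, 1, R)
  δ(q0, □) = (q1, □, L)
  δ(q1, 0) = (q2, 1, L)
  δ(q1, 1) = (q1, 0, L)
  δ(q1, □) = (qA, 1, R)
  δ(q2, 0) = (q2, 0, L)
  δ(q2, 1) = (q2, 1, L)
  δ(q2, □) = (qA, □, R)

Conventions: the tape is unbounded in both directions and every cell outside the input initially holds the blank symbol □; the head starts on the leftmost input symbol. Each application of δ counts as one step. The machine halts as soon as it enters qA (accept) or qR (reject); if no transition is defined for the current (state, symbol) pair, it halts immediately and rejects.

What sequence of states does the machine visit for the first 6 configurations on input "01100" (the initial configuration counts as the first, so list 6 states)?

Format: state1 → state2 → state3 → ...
Step 0: [q0]01100 (head at position 0)
Step 1: δ(q0, 0) = (q0, 0, R)  ⊢  0[q0]1100 (head at position 1)
Step 2: δ(q0, 1) = (q0, 1, R)  ⊢  01[q0]100 (head at position 2)
Step 3: δ(q0, 1) = (q0, 1, R)  ⊢  011[q0]00 (head at position 3)
Step 4: δ(q0, 0) = (q0, 0, R)  ⊢  0110[q0]0 (head at position 4)
Step 5: δ(q0, 0) = (q0, 0, R)  ⊢  01100[q0]□ (head at position 5)
Reading off the states of these 6 configurations: q0 → q0 → q0 → q0 → q0 → q0

Final answer: q0 → q0 → q0 → q0 → q0 → q0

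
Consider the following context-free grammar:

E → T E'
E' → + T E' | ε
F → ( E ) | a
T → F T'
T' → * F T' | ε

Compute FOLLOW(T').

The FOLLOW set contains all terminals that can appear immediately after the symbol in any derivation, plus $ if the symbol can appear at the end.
Useful FIRST sets: FIRST(E') = {+, ε}, FIRST(T') = {*, ε} (both E' and T' are nullable).
FOLLOW(E): E is the start symbol → $; E appears in F → ( E ) followed by ')' → FOLLOW(E) = {), $}.
FOLLOW(E'): E' appears at the right end of E → T E' and of E' → + T E', so FOLLOW(E') ⊇ FOLLOW(E) (the second occurrence adds nothing new). FOLLOW(E') = {), $}.
FOLLOW(T): in E → T E' and E' → + T E', T is followed by E': add FIRST(E') minus ε = {+}; since E' is nullable, also add FOLLOW(E) and FOLLOW(E') = {), $}. FOLLOW(T) = {+, ), $}.
FOLLOW(T'): T' appears at the right end of T → F T' and of T' → * F T', so FOLLOW(T') = FOLLOW(T) = {+, ), $}.

Final answer: {$, ), +}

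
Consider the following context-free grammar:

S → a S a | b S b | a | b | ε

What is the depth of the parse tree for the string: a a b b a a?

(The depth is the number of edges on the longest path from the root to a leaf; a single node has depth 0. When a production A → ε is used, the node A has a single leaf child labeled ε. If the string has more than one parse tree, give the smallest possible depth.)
The string has even length 6, so its (unique) parse tree peels off matching outer symbols: S → a S a, S → a S a, S → b S b, and finally S → ε for the empty middle.
The S nodes are at depths 0..3; the ε leaf under the innermost S is at depth 4 (terminal leaves are at depths 1..3).
Depth = 4.

Final answer: 4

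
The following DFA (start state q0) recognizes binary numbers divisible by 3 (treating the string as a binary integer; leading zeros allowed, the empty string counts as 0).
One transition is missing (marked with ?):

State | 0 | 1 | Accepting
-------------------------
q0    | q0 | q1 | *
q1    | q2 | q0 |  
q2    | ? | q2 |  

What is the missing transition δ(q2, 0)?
q1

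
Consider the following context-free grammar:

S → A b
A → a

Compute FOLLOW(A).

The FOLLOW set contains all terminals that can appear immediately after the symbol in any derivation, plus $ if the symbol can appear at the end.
A occurs only in S → A b, where it is immediately followed by the terminal b. So FOLLOW(A) = {b}.

Final answer: {b}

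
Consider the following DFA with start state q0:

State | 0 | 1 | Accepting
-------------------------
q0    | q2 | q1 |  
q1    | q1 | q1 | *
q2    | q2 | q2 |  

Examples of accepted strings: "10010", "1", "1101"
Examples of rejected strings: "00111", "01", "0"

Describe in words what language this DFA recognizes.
non-empty binary strings starting with 1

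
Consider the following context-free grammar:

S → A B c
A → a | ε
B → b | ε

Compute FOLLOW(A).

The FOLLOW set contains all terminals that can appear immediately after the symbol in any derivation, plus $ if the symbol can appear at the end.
A occurs in S → A B c followed by B c. Add FIRST(B) minus ε = {b}; B is nullable (B → ε), so what follows B can also follow A: the terminal c. FOLLOW(A) = {b, c}.

Final answer: {b, c}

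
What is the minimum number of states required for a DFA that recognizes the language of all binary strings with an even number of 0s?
Language: binary strings with an even number of 0s
Lower bound (Myhill–Nerode): the prefixes ε, 0 are pairwise distinguishable:
  ε vs 0: suffix ε distinguishes them (ε has zero 0s (accepted), 0 has one 0 (rejected))
So any DFA needs at least 2 states.
Upper bound: a DFA with 2 states exists (one state per class above).
Minimum states: 2

Final answer: 2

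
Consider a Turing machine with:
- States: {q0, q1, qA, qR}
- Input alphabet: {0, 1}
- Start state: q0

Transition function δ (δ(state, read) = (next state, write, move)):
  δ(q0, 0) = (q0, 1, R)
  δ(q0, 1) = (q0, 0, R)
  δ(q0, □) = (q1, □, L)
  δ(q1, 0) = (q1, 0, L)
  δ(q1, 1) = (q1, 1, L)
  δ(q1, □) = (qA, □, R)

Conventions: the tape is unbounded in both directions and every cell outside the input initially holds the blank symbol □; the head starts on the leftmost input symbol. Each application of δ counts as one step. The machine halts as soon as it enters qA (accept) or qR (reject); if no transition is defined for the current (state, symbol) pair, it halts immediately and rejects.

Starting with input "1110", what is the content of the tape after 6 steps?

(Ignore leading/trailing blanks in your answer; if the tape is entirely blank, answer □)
Step 0: [q0]1110 (head at position 0)
Step 1: δ(q0, 1) = (q0, 0, R)  ⊢  0[q0]110 (head at position 1)
Step 2: δ(q0, 1) = (q0, 0, R)  ⊢  00[q0]10 (head at position 2)
Step 3: δ(q0, 1) = (q0, 0, R)  ⊢  000[q0]0 (head at position 3)
Step 4: δ(q0, 0) = (q0, 1, R)  ⊢  0001[q0]□ (head at position 4)
Step 5: δ(q0, □) = (q1, □, L)  ⊢  000[q1]1□ (head at position 3)
Step 6: δ(q1, 1) = (q1, 1, L)  ⊢  00[q1]01□ (head at position 2)
Tape after 6 steps (ignoring surrounding blanks): 0001

Final answer: Tape: 0001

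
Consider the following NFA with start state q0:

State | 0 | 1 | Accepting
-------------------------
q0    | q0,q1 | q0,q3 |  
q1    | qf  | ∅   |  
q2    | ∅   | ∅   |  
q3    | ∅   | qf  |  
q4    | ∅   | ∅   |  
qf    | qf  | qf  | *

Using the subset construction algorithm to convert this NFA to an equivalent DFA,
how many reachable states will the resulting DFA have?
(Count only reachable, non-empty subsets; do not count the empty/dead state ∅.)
Start subset: {q0}
{q0}: on 0 → {q0, q1}, on 1 → {q0, q3}
{q0, q1}: on 0 → {q0, q1, qf}, on 1 → {q0, q3}
{q0, q3}: on 0 → {q0, q1}, on 1 → {q0, q3, qf}
{q0, q1, qf}: on 0 → {q0, q1, qf}, on 1 → {q0, q3, qf}
{q0, q3, qf}: on 0 → {q0, q1, qf}, on 1 → {q0, q3, qf}
Reachable non-empty subsets: {q0}, {q0, q1}, {q0, q3}, {q0, q1, qf}, {q0, q3, qf} — 5 in total.

Final answer: 5 states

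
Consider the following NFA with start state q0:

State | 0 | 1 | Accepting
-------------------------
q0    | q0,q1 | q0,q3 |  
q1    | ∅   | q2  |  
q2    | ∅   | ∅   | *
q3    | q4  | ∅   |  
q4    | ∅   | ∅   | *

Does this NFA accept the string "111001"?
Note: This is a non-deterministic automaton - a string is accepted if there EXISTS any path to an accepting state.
Track the set of states the NFA could be in: start {q0}
Read '1': {q0} → {q0, q3}
Read '1': {q0, q3} → {q0, q3}
Read '1': {q0, q3} → {q0, q3}
Read '0': {q0, q3} → {q0, q1, q4}
Read '0': {q0, q1, q4} → {q0, q1}
Read '1': {q0, q1} → {q0, q2, q3}
Final set {q0, q2, q3} contains accepting state(s) {q2} → accepted.

Final answer: Yes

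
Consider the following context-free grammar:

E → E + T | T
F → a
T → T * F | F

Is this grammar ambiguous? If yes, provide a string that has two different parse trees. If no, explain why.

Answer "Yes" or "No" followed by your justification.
This is the standard stratified expression grammar: '+' is introduced only by the left-recursive rule E → E + T and '*' only by the left-recursive rule T → T * F, with F → a. For any string, the last '+' must be the one produced at the root E (everything after it is a T containing no '+'), and likewise within each T the last '*' is produced at its root. This fixes the parse tree uniquely (left-associative, '*' binding tighter than '+'), so every string has exactly one parse tree.

Final answer: No - the grammar is unambiguous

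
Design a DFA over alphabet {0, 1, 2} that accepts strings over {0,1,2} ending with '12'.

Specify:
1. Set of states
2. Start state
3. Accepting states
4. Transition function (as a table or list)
One valid DFA (any DFA recognizing the same language is acceptable):
States: {q0, q1, q2}
Start: q0
Accepting: {q2}
Transitions (accepting states marked with *):
State | 0 | 1 | 2 | Accepting
-----------------------------
q0    | q0 | q1 | q0 |  
q1    | q0 | q1 | q2 |  
q2    | q0 | q1 | q0 | *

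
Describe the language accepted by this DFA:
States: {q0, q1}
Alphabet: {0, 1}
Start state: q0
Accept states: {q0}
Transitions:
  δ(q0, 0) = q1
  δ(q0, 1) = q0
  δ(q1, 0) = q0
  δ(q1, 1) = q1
Analyzing the DFA structure:
Start state: q0
Accept states: {q0}
Interpreting what each state remembers (checking against the transitions):
  q0: an even number of 0s has been read so far
  q1: an odd number of 0s has been read so far
  δ(q0, 0): in q0 (an even number of 0s has been read so far), after reading 0 we have: an odd number of 0s has been read so far → q1
  δ(q0, 1): in q0 (an even number of 0s has been read so far), after reading 1 we have: an even number of 0s has been read so far → q0
  δ(q1, 0): in q1 (an odd number of 0s has been read so far), after reading 0 we have: an even number of 0s has been read so far → q0
  δ(q1, 1): in q1 (an odd number of 0s has been read so far), after reading 1 we have: an odd number of 0s has been read so far → q1
A string is accepted iff it ends in {q0}, i.e. an even number of 0s has been read so far.
Language: All binary strings with an even number of 0s

Final answer: All binary strings with an even number of 0s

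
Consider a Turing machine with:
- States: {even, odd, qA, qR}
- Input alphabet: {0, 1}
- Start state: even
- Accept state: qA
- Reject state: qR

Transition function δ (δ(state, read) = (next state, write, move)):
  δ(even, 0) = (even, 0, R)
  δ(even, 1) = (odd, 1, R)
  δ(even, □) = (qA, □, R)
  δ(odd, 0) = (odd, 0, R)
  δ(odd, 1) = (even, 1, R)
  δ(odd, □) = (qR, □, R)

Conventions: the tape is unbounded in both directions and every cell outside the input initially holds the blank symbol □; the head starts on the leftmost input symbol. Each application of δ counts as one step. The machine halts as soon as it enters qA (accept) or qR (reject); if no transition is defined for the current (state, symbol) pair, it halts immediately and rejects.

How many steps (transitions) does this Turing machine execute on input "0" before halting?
Step 0: [even]0 (head at position 0)
Step 1: δ(even, 0) = (even, 0, R)  ⊢  0[even]□ (head at position 1)
Step 2: δ(even, □) = (qA, □, R)  ⊢  0□[qA]□ (head at position 2)
The machine is in qA, so it halts and accepts.
Number of transitions executed: 2.

Final answer: 2 steps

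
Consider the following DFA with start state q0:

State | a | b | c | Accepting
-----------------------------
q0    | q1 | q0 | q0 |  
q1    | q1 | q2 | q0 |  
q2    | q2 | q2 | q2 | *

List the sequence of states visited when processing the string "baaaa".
q0 → q0 → q1 → q1 → q1 → q1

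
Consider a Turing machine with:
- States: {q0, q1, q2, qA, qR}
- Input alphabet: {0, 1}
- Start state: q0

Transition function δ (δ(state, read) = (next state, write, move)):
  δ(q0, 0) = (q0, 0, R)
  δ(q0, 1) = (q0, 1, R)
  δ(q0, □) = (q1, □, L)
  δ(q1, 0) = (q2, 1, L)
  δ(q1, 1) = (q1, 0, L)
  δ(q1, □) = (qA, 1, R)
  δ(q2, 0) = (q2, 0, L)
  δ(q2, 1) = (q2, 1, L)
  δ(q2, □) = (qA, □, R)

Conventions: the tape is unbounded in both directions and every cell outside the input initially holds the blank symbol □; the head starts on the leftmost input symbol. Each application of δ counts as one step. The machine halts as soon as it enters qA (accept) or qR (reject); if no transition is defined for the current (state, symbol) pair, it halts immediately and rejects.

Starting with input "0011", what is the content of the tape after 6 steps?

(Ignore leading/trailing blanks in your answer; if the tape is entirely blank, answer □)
Step 0: [q0]0011 (head at position 0)
Step 1: δ(q0, 0) = (q0, 0, R)  ⊢  0[q0]011 (head at position 1)
Step 2: δ(q0, 0) = (q0, 0, R)  ⊢  00[q0]11 (head at position 2)
Step 3: δ(q0, 1) = (q0, 1, R)  ⊢  001[q0]1 (head at position 3)
Step 4: δ(q0, 1) = (q0, 1, R)  ⊢  0011[q0]□ (head at position 4)
Step 5: δ(q0, □) = (q1, □, L)  ⊢  001[q1]1□ (head at position 3)
Step 6: δ(q1, 1) = (q1, 0, L)  ⊢  00[q1]10□ (head at position 2)
Tape after 6 steps (ignoring surrounding blanks): 0010

Final answer: Tape: 0010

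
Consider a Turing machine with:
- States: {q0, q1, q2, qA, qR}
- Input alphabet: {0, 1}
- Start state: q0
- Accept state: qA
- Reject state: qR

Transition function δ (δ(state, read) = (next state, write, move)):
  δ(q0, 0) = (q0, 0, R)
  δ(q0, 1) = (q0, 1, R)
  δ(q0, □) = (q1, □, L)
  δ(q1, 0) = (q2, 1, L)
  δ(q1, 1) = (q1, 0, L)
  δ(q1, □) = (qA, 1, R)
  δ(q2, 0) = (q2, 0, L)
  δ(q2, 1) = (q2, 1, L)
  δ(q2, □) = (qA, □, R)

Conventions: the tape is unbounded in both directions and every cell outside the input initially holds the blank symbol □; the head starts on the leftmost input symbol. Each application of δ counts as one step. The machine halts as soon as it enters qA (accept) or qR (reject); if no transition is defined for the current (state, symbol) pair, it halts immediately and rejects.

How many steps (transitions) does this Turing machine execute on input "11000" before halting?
Step 0: [q0]11000 (head at position 0)
Step 1: δ(q0, 1) = (q0, 1, R)  ⊢  1[q0]1000 (head at position 1)
Step 2: δ(q0, 1) = (q0, 1, R)  ⊢  11[q0]000 (head at position 2)
Step 3: δ(q0, 0) = (q0, 0, R)  ⊢  110[q0]00 (head at position 3)
Step 4: δ(q0, 0) = (q0, 0, R)  ⊢  1100[q0]0 (head at position 4)
Step 5: δ(q0, 0) = (q0, 0, R)  ⊢  11000[q0]□ (head at position 5)
Step 6: δ(q0, □) = (q1, □, L)  ⊢  1100[q1]0□ (head at position 4)
Step 7: δ(q1, 0) = (q2, 1, L)  ⊢  110[q2]01□ (head at position 3)
Step 8: δ(q2, 0) = (q2, 0, L)  ⊢  11[q2]001□ (head at position 2)
Step 9: δ(q2, 0) = (q2, 0, L)  ⊢  1[q2]1001□ (head at position 1)
Step 10: δ(q2, 1) = (q2, 1, L)  ⊢  [q2]11001□ (head at position 0)
Step 11: δ(q2, 1) = (q2, 1, L)  ⊢  [q2]□11001□ (head at position -1)
Step 12: δ(q2, □) = (qA, □, R)  ⊢  □[qA]11001□ (head at position 0)
The machine is in qA, so it halts and accepts.
Number of transitions executed: 12.

Final answer: 12 steps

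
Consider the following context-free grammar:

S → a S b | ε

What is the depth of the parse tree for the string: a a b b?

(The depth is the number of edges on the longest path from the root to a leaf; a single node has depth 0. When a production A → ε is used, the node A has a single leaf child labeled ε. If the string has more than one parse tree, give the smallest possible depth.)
The only parse tree applies S → a S b 2 times (once per matching a…b pair) and then S → ε.
The S nodes sit at depths 0, 1, …, 2; the innermost S (depth 2) has the single child ε at depth 3.
The terminal leaves a, b are at depths 1..2, so the longest root-to-leaf path is S → S → … → S → ε with 3 edges.
Depth = 3.

Final answer: 3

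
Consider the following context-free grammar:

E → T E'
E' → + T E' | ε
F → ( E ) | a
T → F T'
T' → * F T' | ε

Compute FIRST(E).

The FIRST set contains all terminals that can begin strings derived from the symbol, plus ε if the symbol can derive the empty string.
FIRST(F): F → ( E ) contributes '(' and F → a contributes 'a', so FIRST(F) = {(, a}. F is not nullable.
FIRST(T): T → F T' begins with F, and F is not nullable, so FIRST(T) = FIRST(F) = {(, a}.
FIRST(E): E → T E' begins with T, and T is not nullable, so FIRST(E) = FIRST(T) = {(, a}.

Final answer: {(, a}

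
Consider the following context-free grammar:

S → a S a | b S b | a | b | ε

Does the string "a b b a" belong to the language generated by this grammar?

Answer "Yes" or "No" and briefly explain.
A derivation exists: S ⇒ a S a ⇒ a b S b a ⇒ a b b a (using S → a S a, S → b S b, then S → ε).

Final answer: Yes - a valid derivation exists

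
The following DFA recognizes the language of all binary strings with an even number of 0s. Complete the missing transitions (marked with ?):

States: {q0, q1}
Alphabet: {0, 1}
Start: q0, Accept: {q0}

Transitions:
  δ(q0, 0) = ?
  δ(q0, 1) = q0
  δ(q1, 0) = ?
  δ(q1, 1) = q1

What each state remembers (consistent with the given transitions and accept states):
  q0: an even number of 0s has been read so far
  q1: an odd number of 0s has been read so far
Filling in the missing entries:
  δ(q0, 0): in q0 (an even number of 0s has been read so far), after reading 0 we have: an odd number of 0s has been read so far → q1
  δ(q1, 0): in q1 (an odd number of 0s has been read so far), after reading 0 we have: an even number of 0s has been read so far → q0

Final answer: δ(q0, 0) = q1; δ(q1, 0) = q0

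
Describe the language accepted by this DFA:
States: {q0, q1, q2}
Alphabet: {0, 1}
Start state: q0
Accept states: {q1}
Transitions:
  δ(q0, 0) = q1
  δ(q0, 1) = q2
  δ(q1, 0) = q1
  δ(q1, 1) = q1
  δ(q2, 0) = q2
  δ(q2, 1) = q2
Analyzing the DFA structure:
Start state: q0
Accept states: {q1}
Interpreting what each state remembers (checking against the transitions):
  q0: nothing has been read yet
  q1: the first symbol was 0
  q2: the first symbol was 1 (trap state)
  δ(q0, 0): in q0 (nothing has been read yet), after reading 0 we have: the first symbol was 0 → q1
  δ(q0, 1): in q0 (nothing has been read yet), after reading 1 we have: the first symbol was 1 (trap state) → q2
  δ(q1, 0): in q1 (the first symbol was 0), after reading 0 we have: the first symbol was 0 → q1
  δ(q1, 1): in q1 (the first symbol was 0), after reading 1 we have: the first symbol was 0 → q1
  δ(q2, 0): in q2 (the first symbol was 1 (trap state)), after reading 0 we have: the first symbol was 1 (trap state) → q2
  δ(q2, 1): in q2 (the first symbol was 1 (trap state)), after reading 1 we have: the first symbol was 1 (trap state) → q2
A string is accepted iff it ends in {q1}, i.e. the first symbol was 0.
Language: All binary strings starting with 0

Final answer: All binary strings starting with 0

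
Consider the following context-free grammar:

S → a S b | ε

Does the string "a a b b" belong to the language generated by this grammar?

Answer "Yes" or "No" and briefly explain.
A derivation exists: S ⇒ a S b ⇒ a a S b b ⇒ a a b b (using S → a S b twice, then S → ε).

Final answer: Yes - a valid derivation exists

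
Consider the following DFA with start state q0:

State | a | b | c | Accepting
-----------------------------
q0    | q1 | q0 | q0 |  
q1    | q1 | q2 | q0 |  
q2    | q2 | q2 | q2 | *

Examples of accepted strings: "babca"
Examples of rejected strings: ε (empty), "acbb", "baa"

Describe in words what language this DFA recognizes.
strings over {a,b,c} containing 'ab' as substring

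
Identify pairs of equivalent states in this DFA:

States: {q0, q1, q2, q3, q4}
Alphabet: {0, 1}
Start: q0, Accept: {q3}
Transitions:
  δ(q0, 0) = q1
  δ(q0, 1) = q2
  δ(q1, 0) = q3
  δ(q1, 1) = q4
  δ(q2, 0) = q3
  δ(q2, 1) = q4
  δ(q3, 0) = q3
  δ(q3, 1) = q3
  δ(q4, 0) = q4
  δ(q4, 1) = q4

Using the table-filling algorithm:
Round 0 – mark pairs where exactly one state is accepting: (q0,q3), (q1,q3), (q2,q3), (q3,q4)
Round 1 – newly marked: (q0,q1) [on 0: q1 vs q3, already marked]; (q0,q2) [on 0: q1 vs q3, already marked]; (q1,q4) [on 0: q3 vs q4, already marked]; (q2,q4) [on 0: q3 vs q4, already marked]
Round 2 – newly marked: (q0,q4) [on 0: q1 vs q4, already marked]
No further pairs can be marked.
(q1, q2) unmarked: δ(q1,0)=q3, δ(q2,0)=q3; δ(q1,1)=q4, δ(q2,1)=q4 → equivalent
Equivalent pairs: (q1, q2)

Final answer: Equivalent pairs: (q1, q2)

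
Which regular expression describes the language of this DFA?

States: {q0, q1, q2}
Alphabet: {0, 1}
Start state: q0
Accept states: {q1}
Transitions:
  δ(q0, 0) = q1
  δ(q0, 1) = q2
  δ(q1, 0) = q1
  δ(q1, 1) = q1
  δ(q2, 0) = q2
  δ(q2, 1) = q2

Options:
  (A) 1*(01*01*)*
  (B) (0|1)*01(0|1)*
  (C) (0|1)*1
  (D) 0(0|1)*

Testing sample strings against the DFA:
  '10' -> rejected
  '01' -> accepted
  '10' -> rejected
  '10' -> rejected
Checking each option for a counterexample:
  (A) 1*(01*01*)*: ε is rejected by the DFA but matches the regex → eliminated
  (B) (0|1)*01(0|1)*: '0' is accepted by the DFA but does not match the regex → eliminated
  (C) (0|1)*1: '0' is accepted by the DFA but does not match the regex → eliminated
  (D) 0(0|1)*: agrees with the DFA on all strings of length ≤ 4
Only (D) 0(0|1)* is consistent with the DFA.

Final answer: (D) 0(0|1)*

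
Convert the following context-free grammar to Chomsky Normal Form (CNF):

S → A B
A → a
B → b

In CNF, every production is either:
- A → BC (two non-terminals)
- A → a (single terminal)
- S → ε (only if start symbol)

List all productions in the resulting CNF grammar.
The grammar has no ε-productions or unit productions to eliminate.
S → A B is already in CNF (two non-terminals) – keep it.
A → a is already in CNF (single terminal) – keep it.
B → b is already in CNF (single terminal) – keep it.
Resulting CNF grammar (3 productions): A → a; B → b; S → A B

Final answer: A → a; B → b; S → A B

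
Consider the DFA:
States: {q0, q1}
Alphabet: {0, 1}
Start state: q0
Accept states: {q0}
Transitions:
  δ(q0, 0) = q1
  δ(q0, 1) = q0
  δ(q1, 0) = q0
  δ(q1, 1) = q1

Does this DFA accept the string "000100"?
Processing string "000100":
  q0 --0--> q1
  q1 --0--> q0
  q0 --0--> q1
  q1 --1--> q1
  q1 --0--> q0
  q0 --0--> q1
Final state: q1
Accept states: {q0}
q1 is not an accept state, so the string is rejected.

Final answer: No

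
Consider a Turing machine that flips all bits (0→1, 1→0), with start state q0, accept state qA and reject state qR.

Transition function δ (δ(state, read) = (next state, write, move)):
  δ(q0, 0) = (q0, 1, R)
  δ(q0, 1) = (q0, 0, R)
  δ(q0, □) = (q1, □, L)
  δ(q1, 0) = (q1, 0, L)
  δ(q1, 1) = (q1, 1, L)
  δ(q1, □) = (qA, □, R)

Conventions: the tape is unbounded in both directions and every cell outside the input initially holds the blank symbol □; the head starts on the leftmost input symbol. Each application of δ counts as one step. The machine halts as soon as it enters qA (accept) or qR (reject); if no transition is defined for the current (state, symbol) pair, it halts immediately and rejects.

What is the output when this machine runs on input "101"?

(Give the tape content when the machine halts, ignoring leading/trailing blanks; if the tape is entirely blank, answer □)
Step 0: [q0]101 (head at position 0)
Step 1: δ(q0, 1) = (q0, 0, R)  ⊢  0[q0]01 (head at position 1)
Step 2: δ(q0, 0) = (q0, 1, R)  ⊢  01[q0]1 (head at position 2)
Step 3: δ(q0, 1) = (q0, 0, R)  ⊢  010[q0]□ (head at position 3)
Step 4: δ(q0, □) = (q1, □, L)  ⊢  01[q1]0□ (head at position 2)
Step 5: δ(q1, 0) = (q1, 0, L)  ⊢  0[q1]10□ (head at position 1)
Step 6: δ(q1, 1) = (q1, 1, L)  ⊢  [q1]010□ (head at position 0)
Step 7: δ(q1, 0) = (q1, 0, L)  ⊢  [q1]□010□ (head at position -1)
Step 8: δ(q1, □) = (qA, □, R)  ⊢  □[qA]010□ (head at position 0)
The machine is in qA, so it halts and accepts.
Tape content when halted (ignoring surrounding blanks): 010

Final answer: Output: 010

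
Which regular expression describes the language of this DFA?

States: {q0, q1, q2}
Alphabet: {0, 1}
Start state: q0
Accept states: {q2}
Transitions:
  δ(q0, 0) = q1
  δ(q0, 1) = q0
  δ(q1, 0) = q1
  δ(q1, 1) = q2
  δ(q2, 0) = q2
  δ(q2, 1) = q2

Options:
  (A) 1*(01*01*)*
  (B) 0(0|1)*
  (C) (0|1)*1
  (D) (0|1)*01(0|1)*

Testing sample strings against the DFA:
  '01' -> accepted
  '11100' -> rejected
  '1001' -> accepted
  '11' -> rejected
Checking each option for a counterexample:
  (A) 1*(01*01*)*: ε is rejected by the DFA but matches the regex → eliminated
  (B) 0(0|1)*: '0' is rejected by the DFA but matches the regex → eliminated
  (C) (0|1)*1: '1' is rejected by the DFA but matches the regex → eliminated
  (D) (0|1)*01(0|1)*: agrees with the DFA on all strings of length ≤ 4
Only (D) (0|1)*01(0|1)* is consistent with the DFA.

Final answer: (D) (0|1)*01(0|1)*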